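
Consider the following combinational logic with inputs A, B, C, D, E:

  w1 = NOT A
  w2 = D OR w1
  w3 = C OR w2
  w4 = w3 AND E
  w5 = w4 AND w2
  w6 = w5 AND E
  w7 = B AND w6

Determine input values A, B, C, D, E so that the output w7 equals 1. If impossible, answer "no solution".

A=0, B=1, C=1, D=0, E=1

w7 = B AND w6 must be 1, so both B = 1 and w6 = 1.
Check with A=0, B=1, C=1, D=0, E=1:
w1 = NOT A = NOT 0 = 1
w2 = D OR w1 = 0 OR 1 = 1
w3 = C OR w2 = 1 OR 1 = 1
w4 = w3 AND E = 1 AND 1 = 1
w5 = w4 AND w2 = 1 AND 1 = 1
w6 = w5 AND E = 1 AND 1 = 1
w7 = B AND w6 = 1 AND 1 = 1
So w7 = 1 as required.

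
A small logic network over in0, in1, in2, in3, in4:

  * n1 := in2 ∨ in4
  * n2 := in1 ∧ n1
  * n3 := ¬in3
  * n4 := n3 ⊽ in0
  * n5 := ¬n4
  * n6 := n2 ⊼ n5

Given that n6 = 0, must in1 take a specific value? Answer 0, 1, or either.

1

n6 = n2 ⊼ n5 must be 0, so both n2 = 1 and n5 = 1.
Every assignment with n6 = 0 has in1 = 1; there are 9 such assignment(s).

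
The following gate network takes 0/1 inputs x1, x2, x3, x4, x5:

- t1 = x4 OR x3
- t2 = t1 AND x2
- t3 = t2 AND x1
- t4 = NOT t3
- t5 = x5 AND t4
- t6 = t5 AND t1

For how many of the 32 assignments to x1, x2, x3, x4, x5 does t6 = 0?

t6 = t5 AND t1 must be 0, so at least one of t5, t1 is 0.
Enumerating the 32 input combinations, 23 give t6 = 0 and 9 give t6 = 1.

23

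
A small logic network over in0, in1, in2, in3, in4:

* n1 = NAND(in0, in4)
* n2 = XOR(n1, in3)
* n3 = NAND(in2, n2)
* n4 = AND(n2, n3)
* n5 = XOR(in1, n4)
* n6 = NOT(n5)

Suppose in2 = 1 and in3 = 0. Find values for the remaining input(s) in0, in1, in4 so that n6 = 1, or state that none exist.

in0=0, in1=0, in4=1

Check with in2 = 1 and in3 = 0 and in0=0, in1=0, in4=1:
n1 = NAND(in0, in4) = NAND(0, 1) = 1
n2 = XOR(n1, in3) = XOR(1, 0) = 1
n3 = NAND(in2, n2) = NAND(1, 1) = 0
n4 = AND(n2, n3) = AND(1, 0) = 0
n5 = XOR(in1, n4) = XOR(0, 0) = 0
n6 = NOT(n5) = NOT 0 = 1
So n6 = 1.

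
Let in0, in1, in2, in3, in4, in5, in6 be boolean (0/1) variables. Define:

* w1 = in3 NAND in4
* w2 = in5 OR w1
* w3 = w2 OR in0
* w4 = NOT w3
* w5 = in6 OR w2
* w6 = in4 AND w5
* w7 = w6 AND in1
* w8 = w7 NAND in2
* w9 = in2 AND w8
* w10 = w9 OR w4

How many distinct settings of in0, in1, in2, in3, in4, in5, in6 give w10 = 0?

73

w10 = w9 OR w4 must be 0, so both w9 = 0 and w4 = 0.
w9 = in2 AND w8 must be 0, so at least one of in2, w8 is 0.
Enumerating the 128 input combinations, 73 give w10 = 0 and 55 give w10 = 1.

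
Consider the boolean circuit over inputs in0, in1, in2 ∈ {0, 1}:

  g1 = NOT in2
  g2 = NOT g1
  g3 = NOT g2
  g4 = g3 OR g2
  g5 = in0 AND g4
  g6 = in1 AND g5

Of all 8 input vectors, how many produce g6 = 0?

6

g6 = in1 AND g5 must be 0, so at least one of in1, g5 is 0.
Enumerating the 8 input combinations, 6 give g6 = 0 and 2 give g6 = 1.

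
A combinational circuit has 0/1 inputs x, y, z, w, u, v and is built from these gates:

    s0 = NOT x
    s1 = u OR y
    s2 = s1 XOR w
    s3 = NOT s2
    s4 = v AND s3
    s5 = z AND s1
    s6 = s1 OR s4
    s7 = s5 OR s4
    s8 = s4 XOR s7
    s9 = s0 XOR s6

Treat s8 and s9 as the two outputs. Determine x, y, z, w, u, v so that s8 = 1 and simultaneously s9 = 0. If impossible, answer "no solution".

x=0, y=1, z=1, w=0, u=1, v=0

Check with x=0, y=1, z=1, w=0, u=1, v=0:
s0 = NOT x = NOT 0 = 1
s1 = u OR y = 1 OR 1 = 1
s2 = s1 XOR w = 1 XOR 0 = 1
s3 = NOT s2 = NOT 1 = 0
s4 = v AND s3 = 0 AND 0 = 0
s5 = z AND s1 = 1 AND 1 = 1
s6 = s1 OR s4 = 1 OR 0 = 1
s7 = s5 OR s4 = 1 OR 0 = 1
s8 = s4 XOR s7 = 0 XOR 1 = 1
s9 = s0 XOR s6 = 1 XOR 1 = 0
So s8 = 1 and s9 = 0.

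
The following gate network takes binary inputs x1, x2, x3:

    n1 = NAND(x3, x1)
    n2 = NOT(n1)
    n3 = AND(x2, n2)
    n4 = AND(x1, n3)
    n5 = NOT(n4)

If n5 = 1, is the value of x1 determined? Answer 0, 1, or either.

either

Both values of x1 occur among assignments with n5 = 1:
  x1=0: x1=0, x2=0, x3=0
  x1=1: x1=1, x2=0, x3=0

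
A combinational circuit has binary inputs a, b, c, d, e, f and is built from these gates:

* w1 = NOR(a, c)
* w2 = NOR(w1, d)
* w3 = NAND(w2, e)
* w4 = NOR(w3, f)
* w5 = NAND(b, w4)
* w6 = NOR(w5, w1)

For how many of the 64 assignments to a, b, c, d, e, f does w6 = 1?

3

w6 = NOR(w5, w1) must be 1, so both w5 = 0 and w1 = 0.
w5 = NAND(b, w4) must be 0, so both b = 1 and w4 = 1.
Enumerating the 64 input combinations, 3 give w6 = 1 and 61 give w6 = 0.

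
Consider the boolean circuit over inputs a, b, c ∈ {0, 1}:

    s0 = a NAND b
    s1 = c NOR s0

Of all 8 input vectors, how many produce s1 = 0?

7

s1 = c NOR s0 must be 0, so at least one of c, s0 is 1.
Enumerating the 8 input combinations, 7 give s1 = 0 and 1 give s1 = 1.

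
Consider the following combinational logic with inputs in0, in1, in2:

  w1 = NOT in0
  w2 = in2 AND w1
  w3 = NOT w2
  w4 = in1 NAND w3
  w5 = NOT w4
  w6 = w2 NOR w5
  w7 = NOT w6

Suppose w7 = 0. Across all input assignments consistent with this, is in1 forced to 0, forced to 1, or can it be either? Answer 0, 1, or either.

w7 = NOT w6 must be 0, so w6 = 1.
Every assignment with w7 = 0 has in1 = 0; there are 3 such assignment(s).
  in0=0, in1=0, in2=0
  in0=1, in1=0, in2=0
  in0=1, in1=0, in2=1

0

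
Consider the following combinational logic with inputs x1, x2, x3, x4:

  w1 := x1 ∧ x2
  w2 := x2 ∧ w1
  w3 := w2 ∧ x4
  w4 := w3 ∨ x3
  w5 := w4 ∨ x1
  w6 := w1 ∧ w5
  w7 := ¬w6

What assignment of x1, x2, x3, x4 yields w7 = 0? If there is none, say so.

Check with x1=1 x2=1 x3=0 x4=0:
w1 = x1 ∧ x2 = 1 ∧ 1 = 1
w2 = x2 ∧ w1 = 1 ∧ 1 = 1
w3 = w2 ∧ x4 = 1 ∧ 0 = 0
w4 = w3 ∨ x3 = 0 ∨ 0 = 0
w5 = w4 ∨ x1 = 0 ∨ 1 = 1
w6 = w1 ∧ w5 = 1 ∧ 1 = 1
w7 = ¬w6 = ¬1 = 0
So w7 = 0 as required.

x1=1 x2=1 x3=0 x4=0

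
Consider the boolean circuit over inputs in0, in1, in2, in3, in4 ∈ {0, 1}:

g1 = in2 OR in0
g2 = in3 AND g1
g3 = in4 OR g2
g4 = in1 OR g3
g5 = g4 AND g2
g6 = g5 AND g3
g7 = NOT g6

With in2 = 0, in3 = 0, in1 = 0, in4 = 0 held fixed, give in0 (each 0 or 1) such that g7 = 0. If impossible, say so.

no solution exists

With in2 = 0, in3 = 0, in1 = 0, in4 = 0 fixed, none of the 2 settings of in0 give g7 = 0.
For example, with in0=1:
g1 = in2 OR in0 = 0 OR 1 = 1
g2 = in3 AND g1 = 0 AND 1 = 0
g3 = in4 OR g2 = 0 OR 0 = 0
g4 = in1 OR g3 = 0 OR 0 = 0
g5 = g4 AND g2 = 0 AND 0 = 0
g6 = g5 AND g3 = 0 AND 0 = 0
g7 = NOT g6 = NOT 0 = 1
giving g7 = 1 ≠ 0.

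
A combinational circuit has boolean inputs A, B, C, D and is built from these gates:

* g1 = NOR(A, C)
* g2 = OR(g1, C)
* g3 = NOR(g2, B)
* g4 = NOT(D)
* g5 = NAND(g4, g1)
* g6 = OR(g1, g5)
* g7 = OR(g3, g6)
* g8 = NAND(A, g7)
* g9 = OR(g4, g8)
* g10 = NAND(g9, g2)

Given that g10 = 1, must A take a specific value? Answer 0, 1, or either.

g10 = NAND(g9, g2) must be 1, so at least one of g9, g2 is 0.
Every assignment with g10 = 1 has A = 1; there are 6 such assignment(s).

1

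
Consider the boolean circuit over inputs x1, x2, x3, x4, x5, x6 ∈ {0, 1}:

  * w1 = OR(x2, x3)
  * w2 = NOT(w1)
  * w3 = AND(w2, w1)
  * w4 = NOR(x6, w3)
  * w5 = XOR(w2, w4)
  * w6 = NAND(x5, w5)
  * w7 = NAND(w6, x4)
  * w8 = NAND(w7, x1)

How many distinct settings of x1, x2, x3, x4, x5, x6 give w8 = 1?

44

w8 = NAND(w7, x1) must be 1, so at least one of w7, x1 is 0.
Enumerating the 64 input combinations, 44 give w8 = 1 and 20 give w8 = 0.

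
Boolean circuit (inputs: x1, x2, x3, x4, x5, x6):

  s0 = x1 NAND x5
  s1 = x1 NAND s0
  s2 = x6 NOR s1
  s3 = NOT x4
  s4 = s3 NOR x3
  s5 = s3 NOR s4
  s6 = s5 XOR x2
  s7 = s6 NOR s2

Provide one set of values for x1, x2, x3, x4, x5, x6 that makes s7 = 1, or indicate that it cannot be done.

x1=1, x2=0, x3=0, x4=1, x5=1, x6=1

s7 = s6 NOR s2 must be 1, so both s6 = 0 and s2 = 0.
Check with x1=1, x2=0, x3=0, x4=1, x5=1, x6=1:
s0 = x1 NAND x5 = 1 NAND 1 = 0
s1 = x1 NAND s0 = 1 NAND 0 = 1
s2 = x6 NOR s1 = 1 NOR 1 = 0
s3 = NOT x4 = NOT 1 = 0
s4 = s3 NOR x3 = 0 NOR 0 = 1
s5 = s3 NOR s4 = 0 NOR 1 = 0
s6 = s5 XOR x2 = 0 XOR 0 = 0
s7 = s6 NOR s2 = 0 NOR 0 = 1
So s7 = 1 as required.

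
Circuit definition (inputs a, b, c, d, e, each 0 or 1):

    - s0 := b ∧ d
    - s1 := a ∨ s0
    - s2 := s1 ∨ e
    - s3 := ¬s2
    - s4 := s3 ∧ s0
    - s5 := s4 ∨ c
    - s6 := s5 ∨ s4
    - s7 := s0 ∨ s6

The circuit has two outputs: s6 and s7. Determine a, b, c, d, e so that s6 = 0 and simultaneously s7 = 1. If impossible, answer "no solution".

Check with a=0, b=1, c=0, d=1, e=1:
s0 = b ∧ d = 1 ∧ 1 = 1
s1 = a ∨ s0 = 0 ∨ 1 = 1
s2 = s1 ∨ e = 1 ∨ 1 = 1
s3 = ¬s2 = ¬1 = 0
s4 = s3 ∧ s0 = 0 ∧ 1 = 0
s5 = s4 ∨ c = 0 ∨ 0 = 0
s6 = s5 ∨ s4 = 0 ∨ 0 = 0
s7 = s0 ∨ s6 = 1 ∨ 0 = 1
So s6 = 0 and s7 = 1.

a=0, b=1, c=0, d=1, e=1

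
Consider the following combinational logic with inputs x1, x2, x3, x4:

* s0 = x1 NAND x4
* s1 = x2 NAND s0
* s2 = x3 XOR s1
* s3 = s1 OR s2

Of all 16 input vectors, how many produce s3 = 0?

s3 = s1 OR s2 must be 0, so both s1 = 0 and s2 = 0.
s1 = x2 NAND s0 must be 0, so both x2 = 1 and s0 = 1.
Enumerating the 16 input combinations, 3 give s3 = 0 and 13 give s3 = 1.

3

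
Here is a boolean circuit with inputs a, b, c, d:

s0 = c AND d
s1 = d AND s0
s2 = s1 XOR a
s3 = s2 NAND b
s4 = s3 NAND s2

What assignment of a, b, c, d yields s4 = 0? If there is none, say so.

a=1, b=0, c=0, d=0

Check with a=1, b=0, c=0, d=0:
s0 = c AND d = 0 AND 0 = 0
s1 = d AND s0 = 0 AND 0 = 0
s2 = s1 XOR a = 0 XOR 1 = 1
s3 = s2 NAND b = 1 NAND 0 = 1
s4 = s3 NAND s2 = 1 NAND 1 = 0
So s4 = 0 as required.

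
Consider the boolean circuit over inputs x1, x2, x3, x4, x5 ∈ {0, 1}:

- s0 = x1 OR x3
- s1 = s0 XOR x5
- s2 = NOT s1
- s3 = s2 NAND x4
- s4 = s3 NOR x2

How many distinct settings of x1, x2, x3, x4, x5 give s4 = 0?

s4 = s3 NOR x2 must be 0, so at least one of s3, x2 is 1.
Enumerating the 32 input combinations, 28 give s4 = 0 and 4 give s4 = 1.

28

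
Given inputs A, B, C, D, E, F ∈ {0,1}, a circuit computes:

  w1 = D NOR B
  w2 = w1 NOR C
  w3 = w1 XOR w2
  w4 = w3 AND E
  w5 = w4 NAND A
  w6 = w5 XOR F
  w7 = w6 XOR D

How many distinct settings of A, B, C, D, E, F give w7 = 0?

32

w7 = w6 XOR D must be 0, so w6 and D are equal.
Enumerating the 64 input combinations, 32 give w7 = 0 and 32 give w7 = 1.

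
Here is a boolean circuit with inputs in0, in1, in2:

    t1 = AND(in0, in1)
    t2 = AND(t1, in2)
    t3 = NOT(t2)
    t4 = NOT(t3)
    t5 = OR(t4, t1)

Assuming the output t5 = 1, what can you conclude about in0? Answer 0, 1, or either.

1

t5 = OR(t4, t1) must be 1, so at least one of t4, t1 is 1.
Every assignment with t5 = 1 has in0 = 1; there are 2 such assignment(s).
  in0=1, in1=1, in2=0
  in0=1, in1=1, in2=1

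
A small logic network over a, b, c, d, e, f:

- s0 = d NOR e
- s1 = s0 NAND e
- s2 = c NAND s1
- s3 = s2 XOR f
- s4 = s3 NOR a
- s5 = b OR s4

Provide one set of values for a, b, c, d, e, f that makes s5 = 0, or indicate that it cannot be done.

s5 = b OR s4 must be 0, so both b = 0 and s4 = 0.
Check with a=0, b=0, c=1, d=0, e=0, f=1:
s0 = d NOR e = 0 NOR 0 = 1
s1 = s0 NAND e = 1 NAND 0 = 1
s2 = c NAND s1 = 1 NAND 1 = 0
s3 = s2 XOR f = 0 XOR 1 = 1
s4 = s3 NOR a = 1 NOR 0 = 0
s5 = b OR s4 = 0 OR 0 = 0
So s5 = 0 as required.

a=0, b=0, c=1, d=0, e=0, f=1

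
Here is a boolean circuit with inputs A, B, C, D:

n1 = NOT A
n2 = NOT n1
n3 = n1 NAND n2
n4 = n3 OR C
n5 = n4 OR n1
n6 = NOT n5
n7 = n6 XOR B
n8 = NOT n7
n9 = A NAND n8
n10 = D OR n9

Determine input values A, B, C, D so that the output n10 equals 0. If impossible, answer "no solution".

A=1, B=0, C=1, D=0

n10 = D OR n9 must be 0, so both D = 0 and n9 = 0.
Check with A=1, B=0, C=1, D=0:
n1 = NOT A = NOT 1 = 0
n2 = NOT n1 = NOT 0 = 1
n3 = n1 NAND n2 = 0 NAND 1 = 1
n4 = n3 OR C = 1 OR 1 = 1
n5 = n4 OR n1 = 1 OR 0 = 1
n6 = NOT n5 = NOT 1 = 0
n7 = n6 XOR B = 0 XOR 0 = 0
n8 = NOT n7 = NOT 0 = 1
n9 = A NAND n8 = 1 NAND 1 = 0
n10 = D OR n9 = 0 OR 0 = 0
So n10 = 0 as required.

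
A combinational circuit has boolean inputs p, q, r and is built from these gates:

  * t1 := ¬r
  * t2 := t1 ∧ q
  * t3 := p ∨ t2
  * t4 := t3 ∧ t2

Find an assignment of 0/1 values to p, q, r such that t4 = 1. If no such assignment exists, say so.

Check with p=1, q=1, r=0:
t1 = ¬r = ¬0 = 1
t2 = t1 ∧ q = 1 ∧ 1 = 1
t3 = p ∨ t2 = 1 ∨ 1 = 1
t4 = t3 ∧ t2 = 1 ∧ 1 = 1
So t4 = 1 as required.

p=1, q=1, r=0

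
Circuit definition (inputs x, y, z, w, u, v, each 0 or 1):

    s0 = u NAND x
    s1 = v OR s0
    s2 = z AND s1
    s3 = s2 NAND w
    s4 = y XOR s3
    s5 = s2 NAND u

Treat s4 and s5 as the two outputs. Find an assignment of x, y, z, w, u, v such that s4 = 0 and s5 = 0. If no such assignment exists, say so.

x=1 y=0 z=1 w=1 u=1 v=1

Check with x=1 y=0 z=1 w=1 u=1 v=1:
s0 = u NAND x = 1 NAND 1 = 0
s1 = v OR s0 = 1 OR 0 = 1
s2 = z AND s1 = 1 AND 1 = 1
s3 = s2 NAND w = 1 NAND 1 = 0
s4 = y XOR s3 = 0 XOR 0 = 0
s5 = s2 NAND u = 1 NAND 1 = 0
So s4 = 0 and s5 = 0.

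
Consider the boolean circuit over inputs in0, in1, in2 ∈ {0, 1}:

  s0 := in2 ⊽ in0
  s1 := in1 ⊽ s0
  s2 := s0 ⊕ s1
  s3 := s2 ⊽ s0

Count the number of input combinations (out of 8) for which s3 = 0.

s3 = s2 ⊽ s0 must be 0, so at least one of s2, s0 is 1.
Enumerating the 8 input combinations, 5 give s3 = 0 and 3 give s3 = 1.

5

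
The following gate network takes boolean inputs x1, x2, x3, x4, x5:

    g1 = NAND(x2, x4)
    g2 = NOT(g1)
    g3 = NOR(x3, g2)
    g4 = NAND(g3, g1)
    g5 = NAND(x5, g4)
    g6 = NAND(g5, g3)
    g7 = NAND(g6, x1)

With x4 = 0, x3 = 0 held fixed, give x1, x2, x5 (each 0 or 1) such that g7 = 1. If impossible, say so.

x1=1, x2=1, x5=0

Check with x4 = 0, x3 = 0 and x1=1, x2=1, x5=0:
g1 = NAND(x2, x4) = NAND(1, 0) = 1
g2 = NOT(g1) = NOT 1 = 0
g3 = NOR(x3, g2) = NOR(0, 0) = 1
g4 = NAND(g3, g1) = NAND(1, 1) = 0
g5 = NAND(x5, g4) = NAND(0, 0) = 1
g6 = NAND(g5, g3) = NAND(1, 1) = 0
g7 = NAND(g6, x1) = NAND(0, 1) = 1
So g7 = 1.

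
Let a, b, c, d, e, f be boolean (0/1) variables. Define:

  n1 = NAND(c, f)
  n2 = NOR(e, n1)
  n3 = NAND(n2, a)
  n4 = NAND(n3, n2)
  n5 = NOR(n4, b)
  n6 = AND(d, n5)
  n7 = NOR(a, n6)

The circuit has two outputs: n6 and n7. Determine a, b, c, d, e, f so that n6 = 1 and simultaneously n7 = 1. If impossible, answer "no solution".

no solution exists

Across all 64 input combinations, none give both n6 = 1 and n7 = 1.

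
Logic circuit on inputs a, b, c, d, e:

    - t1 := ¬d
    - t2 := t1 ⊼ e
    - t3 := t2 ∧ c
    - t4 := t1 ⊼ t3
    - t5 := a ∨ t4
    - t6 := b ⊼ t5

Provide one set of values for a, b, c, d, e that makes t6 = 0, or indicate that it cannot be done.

t6 = b ⊼ t5 must be 0, so both b = 1 and t5 = 1.
t5 = a ∨ t4 must be 1, so at least one of a, t4 is 1.
Check with a=1, b=1, c=0, d=0, e=0:
t1 = ¬d = ¬0 = 1
t2 = t1 ⊼ e = 1 ⊼ 0 = 1
t3 = t2 ∧ c = 1 ∧ 0 = 0
t4 = t1 ⊼ t3 = 1 ⊼ 0 = 1
t5 = a ∨ t4 = 1 ∨ 1 = 1
t6 = b ⊼ t5 = 1 ⊼ 1 = 0
So t6 = 0 as required.

a=1, b=1, c=0, d=0, e=0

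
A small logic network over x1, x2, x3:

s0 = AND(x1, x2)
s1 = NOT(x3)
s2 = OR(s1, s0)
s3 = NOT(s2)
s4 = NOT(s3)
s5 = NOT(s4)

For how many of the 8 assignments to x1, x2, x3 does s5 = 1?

s5 = NOT(s4) must be 1, so s4 = 0.
s4 = NOT(s3) must be 0, so s3 = 1.
Satisfying assignments:
  x1=0, x2=0, x3=1
  x1=0, x2=1, x3=1
  x1=1, x2=0, x3=1

3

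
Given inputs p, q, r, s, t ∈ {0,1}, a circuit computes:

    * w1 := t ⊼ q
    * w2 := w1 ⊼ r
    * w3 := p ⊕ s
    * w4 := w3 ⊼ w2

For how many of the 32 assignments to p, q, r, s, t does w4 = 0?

w4 = w3 ⊼ w2 must be 0, so both w3 = 1 and w2 = 1.
w3 = p ⊕ s must be 1, so p and s differ.
w2 = w1 ⊼ r must be 1, so at least one of w1, r is 0.
Enumerating the 32 input combinations, 10 give w4 = 0 and 22 give w4 = 1.

10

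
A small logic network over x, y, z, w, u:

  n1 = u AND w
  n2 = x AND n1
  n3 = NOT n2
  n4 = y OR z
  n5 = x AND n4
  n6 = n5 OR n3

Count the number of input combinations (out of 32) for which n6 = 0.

n6 = n5 OR n3 must be 0, so both n5 = 0 and n3 = 0.
Enumerating the 32 input combinations, 1 give n6 = 0 and 31 give n6 = 1.

1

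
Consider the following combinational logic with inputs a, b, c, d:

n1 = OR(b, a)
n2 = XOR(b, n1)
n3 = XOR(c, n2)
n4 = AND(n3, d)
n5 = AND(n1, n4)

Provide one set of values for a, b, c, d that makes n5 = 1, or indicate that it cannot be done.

n5 = AND(n1, n4) must be 1, so both n1 = 1 and n4 = 1.
n1 = OR(b, a) must be 1, so at least one of b, a is 1.
n4 = AND(n3, d) must be 1, so both n3 = 1 and d = 1.
Check with a=1 b=0 c=0 d=1:
n1 = OR(b, a) = OR(0, 1) = 1
n2 = XOR(b, n1) = XOR(0, 1) = 1
n3 = XOR(c, n2) = XOR(0, 1) = 1
n4 = AND(n3, d) = AND(1, 1) = 1
n5 = AND(n1, n4) = AND(1, 1) = 1
So n5 = 1 as required.

a=1 b=0 c=0 d=1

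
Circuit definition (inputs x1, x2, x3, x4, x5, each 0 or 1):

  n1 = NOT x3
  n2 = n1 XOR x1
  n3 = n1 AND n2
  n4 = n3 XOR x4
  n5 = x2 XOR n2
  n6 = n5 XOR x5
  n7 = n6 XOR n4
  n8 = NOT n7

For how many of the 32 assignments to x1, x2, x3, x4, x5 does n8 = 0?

16

n8 = NOT n7 must be 0, so n7 = 1.
n7 = n6 XOR n4 must be 1, so n6 and n4 differ.
Enumerating the 32 input combinations, 16 give n8 = 0 and 16 give n8 = 1.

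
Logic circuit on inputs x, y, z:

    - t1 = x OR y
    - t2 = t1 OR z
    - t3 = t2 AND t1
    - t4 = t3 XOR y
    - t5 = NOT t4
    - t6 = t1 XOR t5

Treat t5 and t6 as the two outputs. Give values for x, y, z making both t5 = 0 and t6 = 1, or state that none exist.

Check with x=1, y=0, z=0:
t1 = x OR y = 1 OR 0 = 1
t2 = t1 OR z = 1 OR 0 = 1
t3 = t2 AND t1 = 1 AND 1 = 1
t4 = t3 XOR y = 1 XOR 0 = 1
t5 = NOT t4 = NOT 1 = 0
t6 = t1 XOR t5 = 1 XOR 0 = 1
So t5 = 0 and t6 = 1.

x=1, y=0, z=0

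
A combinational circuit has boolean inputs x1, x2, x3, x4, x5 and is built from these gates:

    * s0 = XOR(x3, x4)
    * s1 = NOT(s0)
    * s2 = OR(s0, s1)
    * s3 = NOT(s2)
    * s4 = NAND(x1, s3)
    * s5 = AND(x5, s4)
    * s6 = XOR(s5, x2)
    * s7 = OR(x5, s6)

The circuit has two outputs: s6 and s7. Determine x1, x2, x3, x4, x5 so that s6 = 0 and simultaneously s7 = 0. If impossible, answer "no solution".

Check with x1=0 x2=0 x3=1 x4=0 x5=0:
s0 = XOR(x3, x4) = XOR(1, 0) = 1
s1 = NOT(s0) = NOT 1 = 0
s2 = OR(s0, s1) = OR(1, 0) = 1
s3 = NOT(s2) = NOT 1 = 0
s4 = NAND(x1, s3) = NAND(0, 0) = 1
s5 = AND(x5, s4) = AND(0, 1) = 0
s6 = XOR(s5, x2) = XOR(0, 0) = 0
s7 = OR(x5, s6) = OR(0, 0) = 0
So s6 = 0 and s7 = 0.

x1=0 x2=0 x3=1 x4=0 x5=0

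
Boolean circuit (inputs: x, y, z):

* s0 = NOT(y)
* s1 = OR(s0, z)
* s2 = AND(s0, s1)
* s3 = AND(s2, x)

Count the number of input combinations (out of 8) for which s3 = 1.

2

s3 = AND(s2, x) must be 1, so both s2 = 1 and x = 1.
s2 = AND(s0, s1) must be 1, so both s0 = 1 and s1 = 1.
s0 = NOT(y) must be 1, so y = 0.
Satisfying assignments:
  x=1, y=0, z=0
  x=1, y=0, z=1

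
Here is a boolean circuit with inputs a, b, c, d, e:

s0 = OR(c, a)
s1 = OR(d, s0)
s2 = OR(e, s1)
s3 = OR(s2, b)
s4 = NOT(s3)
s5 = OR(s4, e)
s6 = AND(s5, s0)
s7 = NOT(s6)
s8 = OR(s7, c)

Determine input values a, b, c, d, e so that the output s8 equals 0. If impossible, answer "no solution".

a=1 b=1 c=0 d=0 e=1

s8 = OR(s7, c) must be 0, so both s7 = 0 and c = 0.
Check with a=1 b=1 c=0 d=0 e=1:
s0 = OR(c, a) = OR(0, 1) = 1
s1 = OR(d, s0) = OR(0, 1) = 1
s2 = OR(e, s1) = OR(1, 1) = 1
s3 = OR(s2, b) = OR(1, 1) = 1
s4 = NOT(s3) = NOT 1 = 0
s5 = OR(s4, e) = OR(0, 1) = 1
s6 = AND(s5, s0) = AND(1, 1) = 1
s7 = NOT(s6) = NOT 1 = 0
s8 = OR(s7, c) = OR(0, 0) = 0
So s8 = 0 as required.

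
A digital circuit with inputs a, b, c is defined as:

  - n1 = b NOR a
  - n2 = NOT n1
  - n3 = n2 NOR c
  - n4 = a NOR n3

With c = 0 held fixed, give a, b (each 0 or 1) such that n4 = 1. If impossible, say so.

a=0, b=1

n4 = a NOR n3 must be 1, so both a = 0 and n3 = 0.
Check with c = 0 and a=0, b=1:
n1 = b NOR a = 1 NOR 0 = 0
n2 = NOT n1 = NOT 0 = 1
n3 = n2 NOR c = 1 NOR 0 = 0
n4 = a NOR n3 = 0 NOR 0 = 1
So n4 = 1.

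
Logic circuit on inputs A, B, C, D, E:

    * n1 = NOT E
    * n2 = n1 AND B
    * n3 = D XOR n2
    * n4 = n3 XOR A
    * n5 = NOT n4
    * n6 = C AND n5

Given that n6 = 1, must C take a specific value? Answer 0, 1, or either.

n6 = C AND n5 must be 1, so both C = 1 and n5 = 1.
n5 = NOT n4 must be 1, so n4 = 0.
Every assignment with n6 = 1 has C = 1; there are 8 such assignment(s).

1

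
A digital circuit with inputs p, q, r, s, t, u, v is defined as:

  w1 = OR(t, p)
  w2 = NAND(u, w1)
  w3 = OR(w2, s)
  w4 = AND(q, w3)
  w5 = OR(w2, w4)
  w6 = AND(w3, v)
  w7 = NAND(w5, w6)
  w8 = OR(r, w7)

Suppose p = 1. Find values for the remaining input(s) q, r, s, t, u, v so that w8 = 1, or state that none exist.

q=0, r=0, s=1, t=0, u=1, v=0

Check with p = 1 and q=0, r=0, s=1, t=0, u=1, v=0:
w1 = OR(t, p) = OR(0, 1) = 1
w2 = NAND(u, w1) = NAND(1, 1) = 0
w3 = OR(w2, s) = OR(0, 1) = 1
w4 = AND(q, w3) = AND(0, 1) = 0
w5 = OR(w2, w4) = OR(0, 0) = 0
w6 = AND(w3, v) = AND(1, 0) = 0
w7 = NAND(w5, w6) = NAND(0, 0) = 1
w8 = OR(r, w7) = OR(0, 1) = 1
So w8 = 1.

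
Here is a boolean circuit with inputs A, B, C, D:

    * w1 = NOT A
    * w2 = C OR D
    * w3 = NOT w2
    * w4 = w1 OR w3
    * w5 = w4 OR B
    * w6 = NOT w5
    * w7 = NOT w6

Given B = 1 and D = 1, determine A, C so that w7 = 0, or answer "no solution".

no solution exists

With B = 1 and D = 1 fixed, none of the 4 settings of A, C give w7 = 0.
For example, with A=1, C=0:
w1 = NOT A = NOT 1 = 0
w2 = C OR D = 0 OR 1 = 1
w3 = NOT w2 = NOT 1 = 0
w4 = w1 OR w3 = 0 OR 0 = 0
w5 = w4 OR B = 0 OR 1 = 1
w6 = NOT w5 = NOT 1 = 0
w7 = NOT w6 = NOT 0 = 1
giving w7 = 1 ≠ 0.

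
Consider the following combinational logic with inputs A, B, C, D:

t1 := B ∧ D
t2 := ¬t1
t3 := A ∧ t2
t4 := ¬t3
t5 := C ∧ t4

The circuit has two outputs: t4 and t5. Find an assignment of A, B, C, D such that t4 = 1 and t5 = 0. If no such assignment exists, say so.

Check with A=0, B=0, C=0, D=0:
t1 = B ∧ D = 0 ∧ 0 = 0
t2 = ¬t1 = ¬0 = 1
t3 = A ∧ t2 = 0 ∧ 1 = 0
t4 = ¬t3 = ¬0 = 1
t5 = C ∧ t4 = 0 ∧ 1 = 0
So t4 = 1 and t5 = 0.

A=0, B=0, C=0, D=0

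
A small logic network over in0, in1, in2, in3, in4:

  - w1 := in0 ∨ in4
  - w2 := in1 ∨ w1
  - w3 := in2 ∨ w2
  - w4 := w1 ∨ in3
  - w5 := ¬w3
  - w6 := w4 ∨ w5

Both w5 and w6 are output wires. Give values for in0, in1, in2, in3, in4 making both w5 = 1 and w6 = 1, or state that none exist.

in0=0 in1=0 in2=0 in3=0 in4=0

Check with in0=0 in1=0 in2=0 in3=0 in4=0:
w1 = in0 ∨ in4 = 0 ∨ 0 = 0
w2 = in1 ∨ w1 = 0 ∨ 0 = 0
w3 = in2 ∨ w2 = 0 ∨ 0 = 0
w4 = w1 ∨ in3 = 0 ∨ 0 = 0
w5 = ¬w3 = ¬0 = 1
w6 = w4 ∨ w5 = 0 ∨ 1 = 1
So w5 = 1 and w6 = 1.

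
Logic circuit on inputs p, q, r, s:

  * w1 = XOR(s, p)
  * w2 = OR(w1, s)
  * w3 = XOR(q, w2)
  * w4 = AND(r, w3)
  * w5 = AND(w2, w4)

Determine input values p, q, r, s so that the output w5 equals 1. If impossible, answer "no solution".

p=0, q=0, r=1, s=1

w5 = AND(w2, w4) must be 1, so both w2 = 1 and w4 = 1.
w2 = OR(w1, s) must be 1, so at least one of w1, s is 1.
Check with p=0, q=0, r=1, s=1:
w1 = XOR(s, p) = XOR(1, 0) = 1
w2 = OR(w1, s) = OR(1, 1) = 1
w3 = XOR(q, w2) = XOR(0, 1) = 1
w4 = AND(r, w3) = AND(1, 1) = 1
w5 = AND(w2, w4) = AND(1, 1) = 1
So w5 = 1 as required.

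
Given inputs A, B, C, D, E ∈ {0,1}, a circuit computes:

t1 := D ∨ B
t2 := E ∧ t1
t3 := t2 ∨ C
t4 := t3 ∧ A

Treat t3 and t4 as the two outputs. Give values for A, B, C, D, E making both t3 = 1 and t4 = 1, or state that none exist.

A=1, B=1, C=0, D=0, E=1

Check with A=1, B=1, C=0, D=0, E=1:
t1 = D ∨ B = 0 ∨ 1 = 1
t2 = E ∧ t1 = 1 ∧ 1 = 1
t3 = t2 ∨ C = 1 ∨ 0 = 1
t4 = t3 ∧ A = 1 ∧ 1 = 1
So t3 = 1 and t4 = 1.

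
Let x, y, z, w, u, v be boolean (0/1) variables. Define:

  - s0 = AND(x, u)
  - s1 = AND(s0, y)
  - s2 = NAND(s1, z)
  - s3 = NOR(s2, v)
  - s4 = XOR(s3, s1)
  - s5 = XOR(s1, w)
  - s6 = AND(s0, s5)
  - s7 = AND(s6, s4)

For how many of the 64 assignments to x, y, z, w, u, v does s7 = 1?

3

s7 = AND(s6, s4) must be 1, so both s6 = 1 and s4 = 1.
s6 = AND(s0, s5) must be 1, so both s0 = 1 and s5 = 1.
Satisfying assignments:
  x=1, y=1, z=0, w=0, u=1, v=0
  x=1, y=1, z=0, w=0, u=1, v=1
  x=1, y=1, z=1, w=0, u=1, v=1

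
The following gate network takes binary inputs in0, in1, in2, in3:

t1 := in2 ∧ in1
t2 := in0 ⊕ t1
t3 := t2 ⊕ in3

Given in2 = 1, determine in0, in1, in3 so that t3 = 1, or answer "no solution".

in0=1, in1=1, in3=1

Check with in2 = 1 and in0=1, in1=1, in3=1:
t1 = in2 ∧ in1 = 1 ∧ 1 = 1
t2 = in0 ⊕ t1 = 1 ⊕ 1 = 0
t3 = t2 ⊕ in3 = 0 ⊕ 1 = 1
So t3 = 1.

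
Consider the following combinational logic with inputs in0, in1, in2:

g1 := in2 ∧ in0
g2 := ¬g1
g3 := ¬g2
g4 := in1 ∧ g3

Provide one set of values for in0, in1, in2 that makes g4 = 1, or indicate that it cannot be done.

in0=1, in1=1, in2=1

g4 = in1 ∧ g3 must be 1, so both in1 = 1 and g3 = 1.
Check with in0=1, in1=1, in2=1:
g1 = in2 ∧ in0 = 1 ∧ 1 = 1
g2 = ¬g1 = ¬1 = 0
g3 = ¬g2 = ¬0 = 1
g4 = in1 ∧ g3 = 1 ∧ 1 = 1
So g4 = 1 as required.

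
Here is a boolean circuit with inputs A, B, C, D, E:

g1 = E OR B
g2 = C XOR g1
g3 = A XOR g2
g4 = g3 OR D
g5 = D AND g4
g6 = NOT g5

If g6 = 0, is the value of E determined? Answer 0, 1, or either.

Both values of E occur among assignments with g6 = 0:
  E=0: A=0, B=0, C=0, D=1, E=0
  E=1: A=0, B=0, C=0, D=1, E=1

either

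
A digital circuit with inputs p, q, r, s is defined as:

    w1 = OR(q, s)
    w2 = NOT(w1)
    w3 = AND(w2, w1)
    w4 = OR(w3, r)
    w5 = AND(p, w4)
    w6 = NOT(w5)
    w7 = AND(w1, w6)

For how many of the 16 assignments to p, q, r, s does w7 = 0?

7

w7 = AND(w1, w6) must be 0, so at least one of w1, w6 is 0.
Enumerating the 16 input combinations, 7 give w7 = 0 and 9 give w7 = 1.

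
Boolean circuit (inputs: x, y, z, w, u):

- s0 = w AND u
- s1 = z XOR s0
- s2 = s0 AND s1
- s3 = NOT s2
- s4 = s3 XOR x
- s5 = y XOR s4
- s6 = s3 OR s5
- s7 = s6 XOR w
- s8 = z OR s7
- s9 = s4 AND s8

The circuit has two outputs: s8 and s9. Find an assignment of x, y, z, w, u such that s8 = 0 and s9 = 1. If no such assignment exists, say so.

Across all 32 input combinations, none give both s8 = 0 and s9 = 1.

no solution exists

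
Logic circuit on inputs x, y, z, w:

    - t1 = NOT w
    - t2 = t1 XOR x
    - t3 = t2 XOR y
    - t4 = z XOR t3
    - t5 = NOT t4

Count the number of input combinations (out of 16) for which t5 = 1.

t5 = NOT t4 must be 1, so t4 = 0.
t4 = z XOR t3 must be 0, so z and t3 are equal.
Enumerating the 16 input combinations, 8 give t5 = 1 and 8 give t5 = 0.

8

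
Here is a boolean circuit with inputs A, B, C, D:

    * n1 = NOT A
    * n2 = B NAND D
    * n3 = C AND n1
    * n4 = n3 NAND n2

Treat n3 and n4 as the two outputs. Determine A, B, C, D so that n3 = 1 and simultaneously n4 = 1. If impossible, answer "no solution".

A=0, B=1, C=1, D=1

Check with A=0, B=1, C=1, D=1:
n1 = NOT A = NOT 0 = 1
n2 = B NAND D = 1 NAND 1 = 0
n3 = C AND n1 = 1 AND 1 = 1
n4 = n3 NAND n2 = 1 NAND 0 = 1
So n3 = 1 and n4 = 1.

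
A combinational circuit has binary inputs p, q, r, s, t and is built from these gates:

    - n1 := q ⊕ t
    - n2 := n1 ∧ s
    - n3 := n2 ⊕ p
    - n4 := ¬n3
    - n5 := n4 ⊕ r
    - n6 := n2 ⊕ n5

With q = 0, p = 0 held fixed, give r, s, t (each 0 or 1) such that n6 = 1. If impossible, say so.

n6 = n2 ⊕ n5 must be 1, so n2 and n5 differ.
Check with q = 0, p = 0 and r=0, s=1, t=0:
n1 = q ⊕ t = 0 ⊕ 0 = 0
n2 = n1 ∧ s = 0 ∧ 1 = 0
n3 = n2 ⊕ p = 0 ⊕ 0 = 0
n4 = ¬n3 = ¬0 = 1
n5 = n4 ⊕ r = 1 ⊕ 0 = 1
n6 = n2 ⊕ n5 = 0 ⊕ 1 = 1
So n6 = 1.

r=0, s=1, t=0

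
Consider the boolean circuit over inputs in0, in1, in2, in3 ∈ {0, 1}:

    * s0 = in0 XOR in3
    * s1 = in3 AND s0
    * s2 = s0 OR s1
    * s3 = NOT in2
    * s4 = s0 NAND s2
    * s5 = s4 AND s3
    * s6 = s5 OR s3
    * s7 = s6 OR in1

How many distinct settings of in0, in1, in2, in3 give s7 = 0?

s7 = s6 OR in1 must be 0, so both s6 = 0 and in1 = 0.
Satisfying assignments:
  in0=0, in1=0, in2=1, in3=0
  in0=0, in1=0, in2=1, in3=1
  in0=1, in1=0, in2=1, in3=0
  in0=1, in1=0, in2=1, in3=1

4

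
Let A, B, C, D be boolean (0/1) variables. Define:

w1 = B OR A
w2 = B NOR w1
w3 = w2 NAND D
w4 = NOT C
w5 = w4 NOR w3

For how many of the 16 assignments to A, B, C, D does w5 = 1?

w5 = w4 NOR w3 must be 1, so both w4 = 0 and w3 = 0.
w4 = NOT C must be 0, so C = 1.
w3 = w2 NAND D must be 0, so both w2 = 1 and D = 1.
Satisfying assignments:
  A=0, B=0, C=1, D=1

1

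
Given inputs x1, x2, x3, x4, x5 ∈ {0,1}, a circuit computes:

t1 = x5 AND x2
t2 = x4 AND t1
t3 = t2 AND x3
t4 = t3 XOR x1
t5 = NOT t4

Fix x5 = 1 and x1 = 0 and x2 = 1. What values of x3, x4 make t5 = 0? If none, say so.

x3=1 x4=1

t5 = NOT t4 must be 0, so t4 = 1.
t4 = t3 XOR x1 must be 1, so t3 and x1 differ.
Check with x5 = 1 and x1 = 0 and x2 = 1 and x3=1, x4=1:
t1 = x5 AND x2 = 1 AND 1 = 1
t2 = x4 AND t1 = 1 AND 1 = 1
t3 = t2 AND x3 = 1 AND 1 = 1
t4 = t3 XOR x1 = 1 XOR 0 = 1
t5 = NOT t4 = NOT 1 = 0
So t5 = 0.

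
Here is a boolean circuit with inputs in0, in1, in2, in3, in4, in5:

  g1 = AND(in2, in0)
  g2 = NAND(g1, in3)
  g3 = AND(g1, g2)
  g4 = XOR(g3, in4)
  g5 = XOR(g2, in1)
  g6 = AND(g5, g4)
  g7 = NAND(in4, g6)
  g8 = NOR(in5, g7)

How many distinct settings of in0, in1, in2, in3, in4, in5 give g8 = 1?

7

g8 = NOR(in5, g7) must be 1, so both in5 = 0 and g7 = 0.
g7 = NAND(in4, g6) must be 0, so both in4 = 1 and g6 = 1.
g6 = AND(g5, g4) must be 1, so both g5 = 1 and g4 = 1.
Enumerating the 64 input combinations, 7 give g8 = 1 and 57 give g8 = 0.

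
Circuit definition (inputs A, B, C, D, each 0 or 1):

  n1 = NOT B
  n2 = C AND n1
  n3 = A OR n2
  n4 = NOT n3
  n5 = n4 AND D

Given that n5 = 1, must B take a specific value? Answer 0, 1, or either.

Both values of B occur among assignments with n5 = 1:
  B=0: A=0, B=0, C=0, D=1
  B=1: A=0, B=1, C=0, D=1

either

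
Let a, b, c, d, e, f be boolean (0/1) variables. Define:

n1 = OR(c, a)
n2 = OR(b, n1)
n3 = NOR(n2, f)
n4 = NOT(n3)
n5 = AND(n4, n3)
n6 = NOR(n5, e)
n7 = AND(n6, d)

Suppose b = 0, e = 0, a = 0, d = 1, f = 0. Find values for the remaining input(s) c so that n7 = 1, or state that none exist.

c=0

Check with b = 0, e = 0, a = 0, d = 1, f = 0 and c=0:
n1 = OR(c, a) = OR(0, 0) = 0
n2 = OR(b, n1) = OR(0, 0) = 0
n3 = NOR(n2, f) = NOR(0, 0) = 1
n4 = NOT(n3) = NOT 1 = 0
n5 = AND(n4, n3) = AND(0, 1) = 0
n6 = NOR(n5, e) = NOR(0, 0) = 1
n7 = AND(n6, d) = AND(1, 1) = 1
So n7 = 1.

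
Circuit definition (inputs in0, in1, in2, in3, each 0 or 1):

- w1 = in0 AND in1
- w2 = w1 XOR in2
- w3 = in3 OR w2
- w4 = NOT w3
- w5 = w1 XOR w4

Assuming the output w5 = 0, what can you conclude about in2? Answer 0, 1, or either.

Both values of in2 occur among assignments with w5 = 0:
  in2=0: in0=0, in1=0, in2=0, in3=1
  in2=1: in0=0, in1=0, in2=1, in3=0

either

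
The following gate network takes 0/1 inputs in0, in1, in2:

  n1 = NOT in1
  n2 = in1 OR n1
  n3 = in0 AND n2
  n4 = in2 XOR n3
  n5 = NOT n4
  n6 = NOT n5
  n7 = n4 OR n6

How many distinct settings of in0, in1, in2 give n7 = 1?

4

n7 = n4 OR n6 must be 1, so at least one of n4, n6 is 1.
Enumerating the 8 input combinations, 4 give n7 = 1 and 4 give n7 = 0.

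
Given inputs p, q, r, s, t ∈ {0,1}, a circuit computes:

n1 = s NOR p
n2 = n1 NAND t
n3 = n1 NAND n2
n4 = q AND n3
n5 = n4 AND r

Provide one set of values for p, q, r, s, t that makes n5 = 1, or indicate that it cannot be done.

p=0 q=1 r=1 s=0 t=1

n5 = n4 AND r must be 1, so both n4 = 1 and r = 1.
Check with p=0 q=1 r=1 s=0 t=1:
n1 = s NOR p = 0 NOR 0 = 1
n2 = n1 NAND t = 1 NAND 1 = 0
n3 = n1 NAND n2 = 1 NAND 0 = 1
n4 = q AND n3 = 1 AND 1 = 1
n5 = n4 AND r = 1 AND 1 = 1
So n5 = 1 as required.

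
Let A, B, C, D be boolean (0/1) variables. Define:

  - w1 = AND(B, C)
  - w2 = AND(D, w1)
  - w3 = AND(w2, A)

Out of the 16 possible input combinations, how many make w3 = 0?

w3 = AND(w2, A) must be 0, so at least one of w2, A is 0.
Enumerating the 16 input combinations, 15 give w3 = 0 and 1 give w3 = 1.

15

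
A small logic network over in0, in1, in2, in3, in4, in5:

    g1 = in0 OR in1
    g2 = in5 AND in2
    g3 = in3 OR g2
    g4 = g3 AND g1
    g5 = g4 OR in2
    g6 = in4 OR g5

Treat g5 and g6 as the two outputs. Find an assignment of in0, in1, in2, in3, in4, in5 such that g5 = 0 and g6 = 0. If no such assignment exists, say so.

in0=1, in1=1, in2=0, in3=0, in4=0, in5=1

Check with in0=1, in1=1, in2=0, in3=0, in4=0, in5=1:
g1 = in0 OR in1 = 1 OR 1 = 1
g2 = in5 AND in2 = 1 AND 0 = 0
g3 = in3 OR g2 = 0 OR 0 = 0
g4 = g3 AND g1 = 0 AND 1 = 0
g5 = g4 OR in2 = 0 OR 0 = 0
g6 = in4 OR g5 = 0 OR 0 = 0
So g5 = 0 and g6 = 0.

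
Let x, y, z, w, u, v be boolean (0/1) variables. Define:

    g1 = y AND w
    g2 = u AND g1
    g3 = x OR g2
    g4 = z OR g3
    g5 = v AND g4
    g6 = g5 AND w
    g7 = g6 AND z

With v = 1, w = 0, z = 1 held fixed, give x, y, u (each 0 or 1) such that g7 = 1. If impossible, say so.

no solution exists

With v = 1, w = 0, z = 1 fixed, none of the 8 settings of x, y, u give g7 = 1.
For example, with x=0, y=1, u=1:
g1 = y AND w = 1 AND 0 = 0
g2 = u AND g1 = 1 AND 0 = 0
g3 = x OR g2 = 0 OR 0 = 0
g4 = z OR g3 = 1 OR 0 = 1
g5 = v AND g4 = 1 AND 1 = 1
g6 = g5 AND w = 1 AND 0 = 0
g7 = g6 AND z = 0 AND 1 = 0
giving g7 = 0 ≠ 1.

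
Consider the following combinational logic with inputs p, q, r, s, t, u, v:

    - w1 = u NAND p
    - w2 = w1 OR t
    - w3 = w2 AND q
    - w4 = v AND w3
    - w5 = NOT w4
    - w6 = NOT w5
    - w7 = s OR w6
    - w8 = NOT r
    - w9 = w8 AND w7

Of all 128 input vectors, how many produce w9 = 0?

89

w9 = w8 AND w7 must be 0, so at least one of w8, w7 is 0.
Enumerating the 128 input combinations, 89 give w9 = 0 and 39 give w9 = 1.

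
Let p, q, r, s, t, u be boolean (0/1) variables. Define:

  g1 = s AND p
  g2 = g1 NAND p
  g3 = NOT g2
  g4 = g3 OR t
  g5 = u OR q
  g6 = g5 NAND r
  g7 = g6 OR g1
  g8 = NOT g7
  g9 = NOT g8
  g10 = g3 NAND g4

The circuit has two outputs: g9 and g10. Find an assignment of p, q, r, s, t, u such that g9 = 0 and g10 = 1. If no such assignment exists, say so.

Check with p=0 q=1 r=1 s=1 t=1 u=1:
g1 = s AND p = 1 AND 0 = 0
g2 = g1 NAND p = 0 NAND 0 = 1
g3 = NOT g2 = NOT 1 = 0
g4 = g3 OR t = 0 OR 1 = 1
g5 = u OR q = 1 OR 1 = 1
g6 = g5 NAND r = 1 NAND 1 = 0
g7 = g6 OR g1 = 0 OR 0 = 0
g8 = NOT g7 = NOT 0 = 1
g9 = NOT g8 = NOT 1 = 0
g10 = g3 NAND g4 = 0 NAND 1 = 1
So g9 = 0 and g10 = 1.

p=0 q=1 r=1 s=1 t=1 u=1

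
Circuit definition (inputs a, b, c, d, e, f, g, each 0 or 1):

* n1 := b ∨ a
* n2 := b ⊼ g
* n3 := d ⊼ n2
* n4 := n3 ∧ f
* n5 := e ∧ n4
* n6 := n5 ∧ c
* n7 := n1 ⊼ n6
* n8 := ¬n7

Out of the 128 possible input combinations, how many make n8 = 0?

120

n8 = ¬n7 must be 0, so n7 = 1.
n7 = n1 ⊼ n6 must be 1, so at least one of n1, n6 is 0.
Enumerating the 128 input combinations, 120 give n8 = 0 and 8 give n8 = 1.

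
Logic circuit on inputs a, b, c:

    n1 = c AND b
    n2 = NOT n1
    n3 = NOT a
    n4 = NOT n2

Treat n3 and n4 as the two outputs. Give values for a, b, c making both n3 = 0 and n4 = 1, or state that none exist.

Check with a=1, b=1, c=1:
n1 = c AND b = 1 AND 1 = 1
n2 = NOT n1 = NOT 1 = 0
n3 = NOT a = NOT 1 = 0
n4 = NOT n2 = NOT 0 = 1
So n3 = 0 and n4 = 1.

a=1, b=1, c=1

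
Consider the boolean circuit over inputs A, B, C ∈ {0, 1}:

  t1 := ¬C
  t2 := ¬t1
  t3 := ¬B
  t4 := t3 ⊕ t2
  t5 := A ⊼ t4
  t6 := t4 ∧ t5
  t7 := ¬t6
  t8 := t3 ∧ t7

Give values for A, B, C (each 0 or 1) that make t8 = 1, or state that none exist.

A=1, B=0, C=0

t8 = t3 ∧ t7 must be 1, so both t3 = 1 and t7 = 1.
t3 = ¬B must be 1, so B = 0.
t7 = ¬t6 must be 1, so t6 = 0.
Check with A=1, B=0, C=0:
t1 = ¬C = ¬0 = 1
t2 = ¬t1 = ¬1 = 0
t3 = ¬B = ¬0 = 1
t4 = t3 ⊕ t2 = 1 ⊕ 0 = 1
t5 = A ⊼ t4 = 1 ⊼ 1 = 0
t6 = t4 ∧ t5 = 1 ∧ 0 = 0
t7 = ¬t6 = ¬0 = 1
t8 = t3 ∧ t7 = 1 ∧ 1 = 1
So t8 = 1 as required.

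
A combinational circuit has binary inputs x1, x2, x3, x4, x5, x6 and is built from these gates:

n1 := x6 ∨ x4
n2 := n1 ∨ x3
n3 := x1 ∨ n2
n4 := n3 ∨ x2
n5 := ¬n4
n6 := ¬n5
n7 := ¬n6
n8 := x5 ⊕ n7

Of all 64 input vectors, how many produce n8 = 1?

n8 = x5 ⊕ n7 must be 1, so x5 and n7 differ.
Enumerating the 64 input combinations, 32 give n8 = 1 and 32 give n8 = 0.

32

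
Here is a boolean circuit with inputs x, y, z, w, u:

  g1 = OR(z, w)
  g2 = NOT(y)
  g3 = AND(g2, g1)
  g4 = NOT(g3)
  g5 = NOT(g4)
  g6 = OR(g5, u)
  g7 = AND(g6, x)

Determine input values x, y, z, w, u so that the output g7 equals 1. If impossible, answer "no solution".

g7 = AND(g6, x) must be 1, so both g6 = 1 and x = 1.
Check with x=1, y=0, z=1, w=0, u=1:
g1 = OR(z, w) = OR(1, 0) = 1
g2 = NOT(y) = NOT 0 = 1
g3 = AND(g2, g1) = AND(1, 1) = 1
g4 = NOT(g3) = NOT 1 = 0
g5 = NOT(g4) = NOT 0 = 1
g6 = OR(g5, u) = OR(1, 1) = 1
g7 = AND(g6, x) = AND(1, 1) = 1
So g7 = 1 as required.

x=1, y=0, z=1, w=0, u=1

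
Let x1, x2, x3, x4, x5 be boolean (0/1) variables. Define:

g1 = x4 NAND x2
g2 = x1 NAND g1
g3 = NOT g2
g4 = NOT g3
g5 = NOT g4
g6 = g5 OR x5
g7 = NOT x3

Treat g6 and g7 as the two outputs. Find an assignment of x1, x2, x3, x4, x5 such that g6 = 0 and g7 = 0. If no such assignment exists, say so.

Check with x1=0, x2=0, x3=1, x4=1, x5=0:
g1 = x4 NAND x2 = 1 NAND 0 = 1
g2 = x1 NAND g1 = 0 NAND 1 = 1
g3 = NOT g2 = NOT 1 = 0
g4 = NOT g3 = NOT 0 = 1
g5 = NOT g4 = NOT 1 = 0
g6 = g5 OR x5 = 0 OR 0 = 0
g7 = NOT x3 = NOT 1 = 0
So g6 = 0 and g7 = 0.

x1=0, x2=0, x3=1, x4=1, x5=0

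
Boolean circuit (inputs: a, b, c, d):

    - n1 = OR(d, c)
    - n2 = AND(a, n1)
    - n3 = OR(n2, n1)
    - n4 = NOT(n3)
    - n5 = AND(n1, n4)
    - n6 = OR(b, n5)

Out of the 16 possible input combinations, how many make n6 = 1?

8

n6 = OR(b, n5) must be 1, so at least one of b, n5 is 1.
Enumerating the 16 input combinations, 8 give n6 = 1 and 8 give n6 = 0.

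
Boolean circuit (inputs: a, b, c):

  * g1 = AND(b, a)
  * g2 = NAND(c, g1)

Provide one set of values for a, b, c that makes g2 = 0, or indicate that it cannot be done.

g2 = NAND(c, g1) must be 0, so both c = 1 and g1 = 1.
Check with a=1, b=1, c=1:
g1 = AND(b, a) = AND(1, 1) = 1
g2 = NAND(c, g1) = NAND(1, 1) = 0
So g2 = 0 as required.

a=1, b=1, c=1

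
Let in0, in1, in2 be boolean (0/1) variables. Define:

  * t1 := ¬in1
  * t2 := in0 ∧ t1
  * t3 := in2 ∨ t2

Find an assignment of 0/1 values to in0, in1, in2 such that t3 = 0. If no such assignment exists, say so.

in0=0, in1=1, in2=0

t3 = in2 ∨ t2 must be 0, so both in2 = 0 and t2 = 0.
t2 = in0 ∧ t1 must be 0, so at least one of in0, t1 is 0.
Check with in0=0, in1=1, in2=0:
t1 = ¬in1 = ¬1 = 0
t2 = in0 ∧ t1 = 0 ∧ 0 = 0
t3 = in2 ∨ t2 = 0 ∨ 0 = 0
So t3 = 0 as required.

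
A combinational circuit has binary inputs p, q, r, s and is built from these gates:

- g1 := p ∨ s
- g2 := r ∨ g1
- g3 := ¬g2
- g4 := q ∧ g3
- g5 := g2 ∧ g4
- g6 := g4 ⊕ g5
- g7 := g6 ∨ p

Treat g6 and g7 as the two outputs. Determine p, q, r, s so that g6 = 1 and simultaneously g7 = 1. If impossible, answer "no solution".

Check with p=0, q=1, r=0, s=0:
g1 = p ∨ s = 0 ∨ 0 = 0
g2 = r ∨ g1 = 0 ∨ 0 = 0
g3 = ¬g2 = ¬0 = 1
g4 = q ∧ g3 = 1 ∧ 1 = 1
g5 = g2 ∧ g4 = 0 ∧ 1 = 0
g6 = g4 ⊕ g5 = 1 ⊕ 0 = 1
g7 = g6 ∨ p = 1 ∨ 0 = 1
So g6 = 1 and g7 = 1.

p=0, q=1, r=0, s=0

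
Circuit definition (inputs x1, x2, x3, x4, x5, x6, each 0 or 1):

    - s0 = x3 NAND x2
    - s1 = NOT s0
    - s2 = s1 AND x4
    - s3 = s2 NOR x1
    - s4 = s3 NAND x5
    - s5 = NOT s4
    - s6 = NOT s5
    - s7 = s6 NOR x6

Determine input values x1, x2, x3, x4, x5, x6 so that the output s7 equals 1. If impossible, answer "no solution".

s7 = s6 NOR x6 must be 1, so both s6 = 0 and x6 = 0.
s6 = NOT s5 must be 0, so s5 = 1.
Check with x1=0, x2=0, x3=1, x4=0, x5=1, x6=0:
s0 = x3 NAND x2 = 1 NAND 0 = 1
s1 = NOT s0 = NOT 1 = 0
s2 = s1 AND x4 = 0 AND 0 = 0
s3 = s2 NOR x1 = 0 NOR 0 = 1
s4 = s3 NAND x5 = 1 NAND 1 = 0
s5 = NOT s4 = NOT 0 = 1
s6 = NOT s5 = NOT 1 = 0
s7 = s6 NOR x6 = 0 NOR 0 = 1
So s7 = 1 as required.

x1=0, x2=0, x3=1, x4=0, x5=1, x6=0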